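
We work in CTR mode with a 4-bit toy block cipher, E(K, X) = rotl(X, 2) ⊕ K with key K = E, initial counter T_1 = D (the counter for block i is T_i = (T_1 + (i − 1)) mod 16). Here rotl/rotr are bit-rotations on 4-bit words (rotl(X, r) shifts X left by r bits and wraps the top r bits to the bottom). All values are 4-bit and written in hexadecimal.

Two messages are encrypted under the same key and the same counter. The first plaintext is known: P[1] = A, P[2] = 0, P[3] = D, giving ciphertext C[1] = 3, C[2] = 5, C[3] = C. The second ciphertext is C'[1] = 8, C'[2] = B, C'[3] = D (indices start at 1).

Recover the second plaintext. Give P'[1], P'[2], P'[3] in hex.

In CTR with a reused counter, both messages share the same keystream S_i, so C_i ⊕ C'_i = P_i ⊕ P'_i and thus P'_i = P_i ⊕ C_i ⊕ C'_i.
P'[1]: A ⊕ 3 ⊕ 8 = 1.
P'[2]: 0 ⊕ 5 ⊕ B = E.
P'[3]: D ⊕ C ⊕ D = C.

P'[1] = 1, P'[2] = E, P'[3] = C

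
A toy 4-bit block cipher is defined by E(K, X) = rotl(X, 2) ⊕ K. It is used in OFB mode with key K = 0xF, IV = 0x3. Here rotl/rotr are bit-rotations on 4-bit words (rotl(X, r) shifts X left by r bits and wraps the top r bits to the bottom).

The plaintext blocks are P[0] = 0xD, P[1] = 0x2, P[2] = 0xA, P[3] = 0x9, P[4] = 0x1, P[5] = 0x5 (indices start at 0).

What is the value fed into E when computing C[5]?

OFB encryption: S_i = E(K, S_{i−1}) with S_{−1} = IV; C_i = P_i ⊕ S_i.
C[0]: S = E(K, 0x3) = 0x3; 0xD ⊕ 0x3 = 0xE.
C[1]: S = E(K, 0x3) = 0x3; 0x2 ⊕ 0x3 = 0x1.
C[2]: S = E(K, 0x3) = 0x3; 0xA ⊕ 0x3 = 0x9.
C[3]: S = E(K, 0x3) = 0x3; 0x9 ⊕ 0x3 = 0xA.
C[4]: S = E(K, 0x3) = 0x3; 0x1 ⊕ 0x3 = 0x2.
C[5]: S = E(K, 0x3) = 0x3; 0x5 ⊕ 0x3 = 0x6.
So the input to E for block [5] is 0x3.

0x3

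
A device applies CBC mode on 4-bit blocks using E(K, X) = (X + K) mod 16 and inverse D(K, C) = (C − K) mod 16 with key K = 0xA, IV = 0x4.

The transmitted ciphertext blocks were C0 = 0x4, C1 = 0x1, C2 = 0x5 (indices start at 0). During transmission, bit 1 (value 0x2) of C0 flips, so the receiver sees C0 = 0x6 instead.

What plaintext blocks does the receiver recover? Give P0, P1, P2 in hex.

CBC decryption: P_i = D(K, C_i) ⊕ C_{i−1}, with C_{−1} = IV.
Only C0 changed, to 0x6. In CBC, a change in C_i garbles P_i and flips the same bit in P_{i+1}. Decrypting the received ciphertext:
P0: D(K, 0x6) = 0xC; 0xC ⊕ 0x4 = 0x8.
P1: D(K, 0x1) = 0x7; 0x7 ⊕ 0x6 = 0x1.
P2: D(K, 0x5) = 0xB; 0xB ⊕ 0x1 = 0xA.
Blocks that differ from the original plaintext: P0, P1.

P0 = 0x8, P1 = 0x1, P2 = 0xA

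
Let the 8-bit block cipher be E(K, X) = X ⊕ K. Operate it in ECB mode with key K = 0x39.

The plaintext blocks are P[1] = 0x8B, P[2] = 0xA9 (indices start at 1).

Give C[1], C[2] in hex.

C[1] = 0xB2, C[2] = 0x90

ECB encryption: C_i = E(K, P_i).
C[1]: E(K, 0x8B) = 0xB2.
C[2]: E(K, 0xA9) = 0x90.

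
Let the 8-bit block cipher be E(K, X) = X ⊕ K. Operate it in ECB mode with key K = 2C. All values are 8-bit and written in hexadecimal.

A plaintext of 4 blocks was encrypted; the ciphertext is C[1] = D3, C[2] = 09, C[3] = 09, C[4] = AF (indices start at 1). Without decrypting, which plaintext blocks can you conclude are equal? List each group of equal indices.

ECB encrypts each block independently with the same key, so equal ciphertext blocks imply equal plaintext blocks.
C[2] = C[3] = 09, so P[2] = P[3].

P[2] = P[3]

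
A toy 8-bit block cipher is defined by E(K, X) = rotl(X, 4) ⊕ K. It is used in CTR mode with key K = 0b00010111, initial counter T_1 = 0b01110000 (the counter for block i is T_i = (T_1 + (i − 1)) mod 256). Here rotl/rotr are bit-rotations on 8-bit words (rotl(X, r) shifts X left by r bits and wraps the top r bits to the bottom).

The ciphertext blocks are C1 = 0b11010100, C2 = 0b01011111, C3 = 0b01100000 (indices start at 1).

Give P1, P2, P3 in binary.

P1 = 0b11000100, P2 = 0b01011111, P3 = 0b01010000

CTR decryption: S_i = E(K, T_i) where T_i is the counter for block i; P_i = C_i ⊕ S_i.
P1: T = 0b01110000, S = E(K, T) = 0b00010000; 0b11010100 ⊕ 0b00010000 = 0b11000100.
P2: T = 0b01110001, S = E(K, T) = 0b00000000; 0b01011111 ⊕ 0b00000000 = 0b01011111.
P3: T = 0b01110010, S = E(K, T) = 0b00110000; 0b01100000 ⊕ 0b00110000 = 0b01010000.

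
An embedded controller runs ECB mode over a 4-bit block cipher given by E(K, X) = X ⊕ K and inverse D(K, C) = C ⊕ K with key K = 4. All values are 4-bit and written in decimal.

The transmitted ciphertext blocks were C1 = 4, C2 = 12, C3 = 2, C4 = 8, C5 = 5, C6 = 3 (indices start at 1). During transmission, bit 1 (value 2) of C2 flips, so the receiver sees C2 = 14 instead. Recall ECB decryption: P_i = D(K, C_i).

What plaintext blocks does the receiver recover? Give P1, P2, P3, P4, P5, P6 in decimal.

P1 = 0, P2 = 10, P3 = 6, P4 = 12, P5 = 1, P6 = 7

Only C2 changed, to 14. In ECB, a change in C_i affects only P_i. Decrypting the received ciphertext:
P1: D(K, 4) = 0.
P2: D(K, 14) = 10.
P3: D(K, 2) = 6.
P4: D(K, 8) = 12.
P5: D(K, 5) = 1.
P6: D(K, 3) = 7.
Blocks that differ from the original plaintext: P2.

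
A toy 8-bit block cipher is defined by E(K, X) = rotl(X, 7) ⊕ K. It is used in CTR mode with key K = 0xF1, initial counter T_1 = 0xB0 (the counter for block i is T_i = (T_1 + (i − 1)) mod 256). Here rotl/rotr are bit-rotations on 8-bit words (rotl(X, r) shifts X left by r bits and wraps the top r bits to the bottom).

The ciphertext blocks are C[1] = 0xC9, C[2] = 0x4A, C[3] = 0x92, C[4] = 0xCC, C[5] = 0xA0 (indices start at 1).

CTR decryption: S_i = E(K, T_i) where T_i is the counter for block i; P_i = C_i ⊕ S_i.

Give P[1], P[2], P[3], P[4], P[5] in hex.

P[1]: T = 0xB0, S = E(K, T) = 0xA9; 0xC9 ⊕ 0xA9 = 0x60.
P[2]: T = 0xB1, S = E(K, T) = 0x29; 0x4A ⊕ 0x29 = 0x63.
P[3]: T = 0xB2, S = E(K, T) = 0xA8; 0x92 ⊕ 0xA8 = 0x3A.
P[4]: T = 0xB3, S = E(K, T) = 0x28; 0xCC ⊕ 0x28 = 0xE4.
P[5]: T = 0xB4, S = E(K, T) = 0xAB; 0xA0 ⊕ 0xAB = 0x0B.

P[1] = 0x60, P[2] = 0x63, P[3] = 0x3A, P[4] = 0xE4, P[5] = 0x0B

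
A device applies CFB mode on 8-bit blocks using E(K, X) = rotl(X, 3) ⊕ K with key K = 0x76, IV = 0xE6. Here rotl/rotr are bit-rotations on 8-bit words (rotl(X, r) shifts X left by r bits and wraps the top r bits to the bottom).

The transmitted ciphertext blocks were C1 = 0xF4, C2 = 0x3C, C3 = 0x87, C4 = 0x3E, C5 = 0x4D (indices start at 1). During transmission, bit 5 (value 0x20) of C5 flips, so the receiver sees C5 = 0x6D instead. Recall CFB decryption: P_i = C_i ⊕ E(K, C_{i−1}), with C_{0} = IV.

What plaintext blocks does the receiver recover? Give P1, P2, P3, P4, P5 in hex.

Only C5 changed, to 0x6D. In CFB, a change in C_i flips the same bit in P_i and garbles P_{i+1}. Decrypting the received ciphertext:
P1: E(K, 0xE6) = 0x41; 0xF4 ⊕ 0x41 = 0xB5.
P2: E(K, 0xF4) = 0xD1; 0x3C ⊕ 0xD1 = 0xED.
P3: E(K, 0x3C) = 0x97; 0x87 ⊕ 0x97 = 0x10.
P4: E(K, 0x87) = 0x4A; 0x3E ⊕ 0x4A = 0x74.
P5: E(K, 0x3E) = 0x87; 0x6D ⊕ 0x87 = 0xEA.
Blocks that differ from the original plaintext: P5.

P1 = 0xB5, P2 = 0xED, P3 = 0x10, P4 = 0x74, P5 = 0xEA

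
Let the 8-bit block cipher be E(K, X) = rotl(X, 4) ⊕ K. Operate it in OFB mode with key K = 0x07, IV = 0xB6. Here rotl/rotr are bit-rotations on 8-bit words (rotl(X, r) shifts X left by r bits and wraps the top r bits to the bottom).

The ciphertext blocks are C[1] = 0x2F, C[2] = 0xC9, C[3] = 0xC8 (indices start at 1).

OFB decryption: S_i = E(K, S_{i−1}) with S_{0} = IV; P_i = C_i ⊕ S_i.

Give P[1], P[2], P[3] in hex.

P[1]: S = E(K, 0xB6) = 0x6C; 0x2F ⊕ 0x6C = 0x43.
P[2]: S = E(K, 0x6C) = 0xC1; 0xC9 ⊕ 0xC1 = 0x08.
P[3]: S = E(K, 0xC1) = 0x1B; 0xC8 ⊕ 0x1B = 0xD3.

P[1] = 0x43, P[2] = 0x08, P[3] = 0xD3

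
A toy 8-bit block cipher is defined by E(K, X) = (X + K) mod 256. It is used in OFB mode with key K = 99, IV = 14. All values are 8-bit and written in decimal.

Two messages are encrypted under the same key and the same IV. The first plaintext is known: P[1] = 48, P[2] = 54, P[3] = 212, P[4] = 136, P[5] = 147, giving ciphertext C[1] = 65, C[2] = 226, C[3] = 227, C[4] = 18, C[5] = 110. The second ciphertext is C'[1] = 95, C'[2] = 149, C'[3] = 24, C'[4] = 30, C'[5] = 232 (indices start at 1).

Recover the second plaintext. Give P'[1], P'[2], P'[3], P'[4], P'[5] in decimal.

In OFB with a reused IV, both messages share the same keystream S_i, so C_i ⊕ C'_i = P_i ⊕ P'_i and thus P'_i = P_i ⊕ C_i ⊕ C'_i.
P'[1]: 48 ⊕ 65 ⊕ 95 = 46.
P'[2]: 54 ⊕ 226 ⊕ 149 = 65.
P'[3]: 212 ⊕ 227 ⊕ 24 = 47.
P'[4]: 136 ⊕ 18 ⊕ 30 = 132.
P'[5]: 147 ⊕ 110 ⊕ 232 = 21.

P'[1] = 46, P'[2] = 65, P'[3] = 47, P'[4] = 132, P'[5] = 21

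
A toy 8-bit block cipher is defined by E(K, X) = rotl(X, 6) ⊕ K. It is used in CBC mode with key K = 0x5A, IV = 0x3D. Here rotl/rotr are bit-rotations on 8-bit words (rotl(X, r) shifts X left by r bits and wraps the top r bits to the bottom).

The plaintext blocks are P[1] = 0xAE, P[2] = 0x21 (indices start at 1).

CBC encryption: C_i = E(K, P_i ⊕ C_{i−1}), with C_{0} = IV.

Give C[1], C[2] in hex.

C[1]: P[1] ⊕ 0x3D = 0x93; E(K, 0x93) = 0xBE.
C[2]: P[2] ⊕ 0xBE = 0x9F; E(K, 0x9F) = 0xBD.

C[1] = 0xBE, C[2] = 0xBD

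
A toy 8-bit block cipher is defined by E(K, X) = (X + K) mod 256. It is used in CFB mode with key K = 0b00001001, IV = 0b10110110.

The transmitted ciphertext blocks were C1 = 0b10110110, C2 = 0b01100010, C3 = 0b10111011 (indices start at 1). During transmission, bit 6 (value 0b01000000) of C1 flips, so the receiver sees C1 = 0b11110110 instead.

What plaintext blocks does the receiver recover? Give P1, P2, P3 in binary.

CFB decryption: P_i = C_i ⊕ E(K, C_{i−1}), with C_{0} = IV.
Only C1 changed, to 0b11110110. In CFB, a change in C_i flips the same bit in P_i and garbles P_{i+1}. Decrypting the received ciphertext:
P1: E(K, 0b10110110) = 0b10111111; 0b11110110 ⊕ 0b10111111 = 0b01001001.
P2: E(K, 0b11110110) = 0b11111111; 0b01100010 ⊕ 0b11111111 = 0b10011101.
P3: E(K, 0b01100010) = 0b01101011; 0b10111011 ⊕ 0b01101011 = 0b11010000.
Blocks that differ from the original plaintext: P1, P2.

P1 = 0b01001001, P2 = 0b10011101, P3 = 0b11010000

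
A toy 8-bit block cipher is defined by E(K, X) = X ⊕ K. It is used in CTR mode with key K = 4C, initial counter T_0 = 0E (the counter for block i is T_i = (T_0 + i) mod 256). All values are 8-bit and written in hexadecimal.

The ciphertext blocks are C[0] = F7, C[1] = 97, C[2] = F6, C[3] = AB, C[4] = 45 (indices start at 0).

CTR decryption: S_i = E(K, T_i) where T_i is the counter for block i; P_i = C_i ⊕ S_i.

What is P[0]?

P[0] = B5

P[0]: T = 0E, S = E(K, T) = 42; F7 ⊕ 42 = B5.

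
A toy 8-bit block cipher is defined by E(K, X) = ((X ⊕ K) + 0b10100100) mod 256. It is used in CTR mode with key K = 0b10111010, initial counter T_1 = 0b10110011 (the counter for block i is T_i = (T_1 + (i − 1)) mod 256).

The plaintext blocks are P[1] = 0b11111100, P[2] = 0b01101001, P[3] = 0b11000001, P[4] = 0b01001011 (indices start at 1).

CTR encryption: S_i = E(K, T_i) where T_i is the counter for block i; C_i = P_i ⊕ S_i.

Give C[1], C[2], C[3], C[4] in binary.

C[1]: T = 0b10110011, S = E(K, T) = 0b10101101; 0b11111100 ⊕ 0b10101101 = 0b01010001.
C[2]: T = 0b10110100, S = E(K, T) = 0b10110010; 0b01101001 ⊕ 0b10110010 = 0b11011011.
C[3]: T = 0b10110101, S = E(K, T) = 0b10110011; 0b11000001 ⊕ 0b10110011 = 0b01110010.
C[4]: T = 0b10110110, S = E(K, T) = 0b10110000; 0b01001011 ⊕ 0b10110000 = 0b11111011.

C[1] = 0b01010001, C[2] = 0b11011011, C[3] = 0b01110010, C[4] = 0b11111011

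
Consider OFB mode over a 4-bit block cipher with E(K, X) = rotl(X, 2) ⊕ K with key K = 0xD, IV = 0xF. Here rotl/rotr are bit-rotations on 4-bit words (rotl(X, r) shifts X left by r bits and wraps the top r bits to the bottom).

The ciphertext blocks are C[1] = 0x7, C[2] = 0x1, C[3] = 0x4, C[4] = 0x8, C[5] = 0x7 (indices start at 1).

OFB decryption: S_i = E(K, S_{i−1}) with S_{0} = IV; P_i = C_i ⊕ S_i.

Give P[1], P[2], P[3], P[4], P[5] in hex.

P[1] = 0x5, P[2] = 0x4, P[3] = 0xC, P[4] = 0x7, P[5] = 0x5

P[1]: S = E(K, 0xF) = 0x2; 0x7 ⊕ 0x2 = 0x5.
P[2]: S = E(K, 0x2) = 0x5; 0x1 ⊕ 0x5 = 0x4.
P[3]: S = E(K, 0x5) = 0x8; 0x4 ⊕ 0x8 = 0xC.
P[4]: S = E(K, 0x8) = 0xF; 0x8 ⊕ 0xF = 0x7.
P[5]: S = E(K, 0xF) = 0x2; 0x7 ⊕ 0x2 = 0x5.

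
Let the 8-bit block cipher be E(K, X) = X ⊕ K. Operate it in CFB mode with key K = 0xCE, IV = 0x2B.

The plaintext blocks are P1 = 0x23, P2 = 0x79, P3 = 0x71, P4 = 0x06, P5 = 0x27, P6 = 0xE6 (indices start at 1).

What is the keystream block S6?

0x21

CFB encryption: C_i = P_i ⊕ E(K, C_{i−1}), with C_{0} = IV.
C1: E(K, 0x2B) = 0xE5; 0x23 ⊕ 0xE5 = 0xC6.
C2: E(K, 0xC6) = 0x08; 0x79 ⊕ 0x08 = 0x71.
C3: E(K, 0x71) = 0xBF; 0x71 ⊕ 0xBF = 0xCE.
C4: E(K, 0xCE) = 0x00; 0x06 ⊕ 0x00 = 0x06.
C5: E(K, 0x06) = 0xC8; 0x27 ⊕ 0xC8 = 0xEF.
C6: E(K, 0xEF) = 0x21; 0xE6 ⊕ 0x21 = 0xC7.
So S6 = 0x21.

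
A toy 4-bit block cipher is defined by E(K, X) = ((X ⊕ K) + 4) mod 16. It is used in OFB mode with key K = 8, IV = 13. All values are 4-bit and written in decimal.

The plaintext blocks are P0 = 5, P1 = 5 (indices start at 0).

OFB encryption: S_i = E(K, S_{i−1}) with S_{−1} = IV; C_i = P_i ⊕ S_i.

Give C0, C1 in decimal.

C0 = 12, C1 = 0

C0: S = E(K, 13) = 9; 5 ⊕ 9 = 12.
C1: S = E(K, 9) = 5; 5 ⊕ 5 = 0.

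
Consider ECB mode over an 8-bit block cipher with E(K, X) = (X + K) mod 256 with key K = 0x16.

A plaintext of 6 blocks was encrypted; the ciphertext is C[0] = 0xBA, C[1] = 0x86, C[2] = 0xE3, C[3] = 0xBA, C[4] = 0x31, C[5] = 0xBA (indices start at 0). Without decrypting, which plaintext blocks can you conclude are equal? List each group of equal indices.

P[0] = P[3] = P[5]

ECB encrypts each block independently with the same key, so equal ciphertext blocks imply equal plaintext blocks.
C[0] = C[3] = C[5] = 0xBA, so P[0] = P[3] = P[5].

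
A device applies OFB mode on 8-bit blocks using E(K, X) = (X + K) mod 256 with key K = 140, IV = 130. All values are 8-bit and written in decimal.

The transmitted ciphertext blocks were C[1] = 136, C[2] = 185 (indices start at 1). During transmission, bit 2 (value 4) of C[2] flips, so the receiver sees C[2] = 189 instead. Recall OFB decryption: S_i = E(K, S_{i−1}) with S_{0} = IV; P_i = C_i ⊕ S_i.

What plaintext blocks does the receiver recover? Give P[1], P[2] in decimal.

Only C[2] changed, to 189. In OFB, a change in C_i flips the same bit in P_i only; the keystream is unaffected. Decrypting the received ciphertext:
P[1]: S = E(K, 130) = 14; 136 ⊕ 14 = 134.
P[2]: S = E(K, 14) = 154; 189 ⊕ 154 = 39.
Blocks that differ from the original plaintext: P[2].

P[1] = 134, P[2] = 39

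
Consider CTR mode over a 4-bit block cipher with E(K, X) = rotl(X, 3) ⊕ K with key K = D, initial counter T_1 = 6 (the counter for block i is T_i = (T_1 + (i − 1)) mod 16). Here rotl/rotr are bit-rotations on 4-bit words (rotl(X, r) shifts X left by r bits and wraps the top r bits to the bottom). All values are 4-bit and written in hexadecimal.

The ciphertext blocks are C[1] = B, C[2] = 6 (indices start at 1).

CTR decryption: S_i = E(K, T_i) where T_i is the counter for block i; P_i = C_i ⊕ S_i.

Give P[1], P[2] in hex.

P[1]: T = 6, S = E(K, T) = E; B ⊕ E = 5.
P[2]: T = 7, S = E(K, T) = 6; 6 ⊕ 6 = 0.

P[1] = 5, P[2] = 0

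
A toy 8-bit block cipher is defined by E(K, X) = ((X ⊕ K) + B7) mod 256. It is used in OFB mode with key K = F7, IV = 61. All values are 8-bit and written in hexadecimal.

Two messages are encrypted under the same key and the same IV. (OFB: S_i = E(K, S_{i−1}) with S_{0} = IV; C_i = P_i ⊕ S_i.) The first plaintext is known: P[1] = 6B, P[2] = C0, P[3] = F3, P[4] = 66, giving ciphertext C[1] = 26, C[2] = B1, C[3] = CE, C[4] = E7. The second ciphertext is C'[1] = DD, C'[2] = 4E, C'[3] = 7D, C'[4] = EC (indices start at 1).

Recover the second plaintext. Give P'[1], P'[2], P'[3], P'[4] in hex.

In OFB with a reused IV, both messages share the same keystream S_i, so C_i ⊕ C'_i = P_i ⊕ P'_i and thus P'_i = P_i ⊕ C_i ⊕ C'_i.
P'[1]: 6B ⊕ 26 ⊕ DD = 90.
P'[2]: C0 ⊕ B1 ⊕ 4E = 3F.
P'[3]: F3 ⊕ CE ⊕ 7D = 40.
P'[4]: 66 ⊕ E7 ⊕ EC = 6D.

P'[1] = 90, P'[2] = 3F, P'[3] = 40, P'[4] = 6D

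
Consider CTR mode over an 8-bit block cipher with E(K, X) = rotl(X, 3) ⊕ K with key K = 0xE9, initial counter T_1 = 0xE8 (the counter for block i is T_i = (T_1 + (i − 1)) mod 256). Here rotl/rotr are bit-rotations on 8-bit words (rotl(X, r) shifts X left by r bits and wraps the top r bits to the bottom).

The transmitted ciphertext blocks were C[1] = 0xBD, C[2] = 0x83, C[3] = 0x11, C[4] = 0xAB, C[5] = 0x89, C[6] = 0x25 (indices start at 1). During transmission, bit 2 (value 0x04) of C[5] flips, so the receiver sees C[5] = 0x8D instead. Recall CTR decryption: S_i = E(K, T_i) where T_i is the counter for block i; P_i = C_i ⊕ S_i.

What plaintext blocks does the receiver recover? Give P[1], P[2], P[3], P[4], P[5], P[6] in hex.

Only C[5] changed, to 0x8D. In CTR, a change in C_i flips the same bit in P_i only; the keystream is unaffected. Decrypting the received ciphertext:
P[1]: T = 0xE8, S = E(K, T) = 0xAE; 0xBD ⊕ 0xAE = 0x13.
P[2]: T = 0xE9, S = E(K, T) = 0xA6; 0x83 ⊕ 0xA6 = 0x25.
P[3]: T = 0xEA, S = E(K, T) = 0xBE; 0x11 ⊕ 0xBE = 0xAF.
P[4]: T = 0xEB, S = E(K, T) = 0xB6; 0xAB ⊕ 0xB6 = 0x1D.
P[5]: T = 0xEC, S = E(K, T) = 0x8E; 0x8D ⊕ 0x8E = 0x03.
P[6]: T = 0xED, S = E(K, T) = 0x86; 0x25 ⊕ 0x86 = 0xA3.
Blocks that differ from the original plaintext: P[5].

P[1] = 0x13, P[2] = 0x25, P[3] = 0xAF, P[4] = 0x1D, P[5] = 0x03, P[6] = 0xA3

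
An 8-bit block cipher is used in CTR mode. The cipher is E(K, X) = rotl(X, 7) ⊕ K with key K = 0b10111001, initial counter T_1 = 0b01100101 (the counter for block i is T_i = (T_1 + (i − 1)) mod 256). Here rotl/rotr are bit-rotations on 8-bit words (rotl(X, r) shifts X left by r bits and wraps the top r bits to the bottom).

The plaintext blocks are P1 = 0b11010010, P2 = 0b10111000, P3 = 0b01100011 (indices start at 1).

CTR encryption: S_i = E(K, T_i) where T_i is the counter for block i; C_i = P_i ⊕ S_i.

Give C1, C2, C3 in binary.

C1: T = 0b01100101, S = E(K, T) = 0b00001011; 0b11010010 ⊕ 0b00001011 = 0b11011001.
C2: T = 0b01100110, S = E(K, T) = 0b10001010; 0b10111000 ⊕ 0b10001010 = 0b00110010.
C3: T = 0b01100111, S = E(K, T) = 0b00001010; 0b01100011 ⊕ 0b00001010 = 0b01101001.

C1 = 0b11011001, C2 = 0b00110010, C3 = 0b01101001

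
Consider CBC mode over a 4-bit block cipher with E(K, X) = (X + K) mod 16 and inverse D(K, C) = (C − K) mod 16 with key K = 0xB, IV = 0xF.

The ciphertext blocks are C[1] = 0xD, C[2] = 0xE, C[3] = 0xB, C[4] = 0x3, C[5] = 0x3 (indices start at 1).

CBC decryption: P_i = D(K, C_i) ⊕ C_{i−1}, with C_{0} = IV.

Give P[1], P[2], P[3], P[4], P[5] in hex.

P[1]: D(K, 0xD) = 0x2; 0x2 ⊕ 0xF = 0xD.
P[2]: D(K, 0xE) = 0x3; 0x3 ⊕ 0xD = 0xE.
P[3]: D(K, 0xB) = 0x0; 0x0 ⊕ 0xE = 0xE.
P[4]: D(K, 0x3) = 0x8; 0x8 ⊕ 0xB = 0x3.
P[5]: D(K, 0x3) = 0x8; 0x8 ⊕ 0x3 = 0xB.

P[1] = 0xD, P[2] = 0xE, P[3] = 0xE, P[4] = 0x3, P[5] = 0xB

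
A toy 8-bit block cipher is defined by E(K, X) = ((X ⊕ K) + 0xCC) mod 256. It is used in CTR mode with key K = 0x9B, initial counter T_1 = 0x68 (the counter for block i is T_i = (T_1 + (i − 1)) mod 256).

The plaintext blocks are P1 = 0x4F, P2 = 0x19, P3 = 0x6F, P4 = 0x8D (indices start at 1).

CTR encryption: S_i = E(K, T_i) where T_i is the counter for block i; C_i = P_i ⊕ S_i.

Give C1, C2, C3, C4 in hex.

C1 = 0xF0, C2 = 0xA7, C3 = 0xD2, C4 = 0x31

C1: T = 0x68, S = E(K, T) = 0xBF; 0x4F ⊕ 0xBF = 0xF0.
C2: T = 0x69, S = E(K, T) = 0xBE; 0x19 ⊕ 0xBE = 0xA7.
C3: T = 0x6A, S = E(K, T) = 0xBD; 0x6F ⊕ 0xBD = 0xD2.
C4: T = 0x6B, S = E(K, T) = 0xBC; 0x8D ⊕ 0xBC = 0x31.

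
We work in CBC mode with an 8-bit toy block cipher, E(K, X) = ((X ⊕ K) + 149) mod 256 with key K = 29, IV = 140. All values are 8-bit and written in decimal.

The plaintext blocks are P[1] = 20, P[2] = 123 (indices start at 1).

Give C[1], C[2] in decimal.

C[1] = 26, C[2] = 17

CBC encryption: C_i = E(K, P_i ⊕ C_{i−1}), with C_{0} = IV.
C[1]: P[1] ⊕ 140 = 152; E(K, 152) = 26.
C[2]: P[2] ⊕ 26 = 97; E(K, 97) = 17.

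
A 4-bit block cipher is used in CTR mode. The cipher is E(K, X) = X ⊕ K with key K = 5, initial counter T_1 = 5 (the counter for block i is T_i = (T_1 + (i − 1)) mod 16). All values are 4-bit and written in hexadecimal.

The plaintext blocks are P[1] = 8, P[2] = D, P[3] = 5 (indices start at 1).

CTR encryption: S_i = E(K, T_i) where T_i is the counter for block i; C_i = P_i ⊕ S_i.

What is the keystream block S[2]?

3

C[1]: T = 5, S = E(K, T) = 0; 8 ⊕ 0 = 8.
C[2]: T = 6, S = E(K, T) = 3; D ⊕ 3 = E.
So S[2] = 3.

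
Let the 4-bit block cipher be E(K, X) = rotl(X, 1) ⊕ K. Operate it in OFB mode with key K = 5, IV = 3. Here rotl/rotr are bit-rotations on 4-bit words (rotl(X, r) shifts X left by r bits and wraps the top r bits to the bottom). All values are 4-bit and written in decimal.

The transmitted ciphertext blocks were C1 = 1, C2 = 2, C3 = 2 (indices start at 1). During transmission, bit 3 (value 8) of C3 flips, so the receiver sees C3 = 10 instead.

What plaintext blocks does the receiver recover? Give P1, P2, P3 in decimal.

P1 = 2, P2 = 1, P3 = 9

OFB decryption: S_i = E(K, S_{i−1}) with S_{0} = IV; P_i = C_i ⊕ S_i.
Only C3 changed, to 10. In OFB, a change in C_i flips the same bit in P_i only; the keystream is unaffected. Decrypting the received ciphertext:
P1: S = E(K, 3) = 3; 1 ⊕ 3 = 2.
P2: S = E(K, 3) = 3; 2 ⊕ 3 = 1.
P3: S = E(K, 3) = 3; 10 ⊕ 3 = 9.
Blocks that differ from the original plaintext: P3.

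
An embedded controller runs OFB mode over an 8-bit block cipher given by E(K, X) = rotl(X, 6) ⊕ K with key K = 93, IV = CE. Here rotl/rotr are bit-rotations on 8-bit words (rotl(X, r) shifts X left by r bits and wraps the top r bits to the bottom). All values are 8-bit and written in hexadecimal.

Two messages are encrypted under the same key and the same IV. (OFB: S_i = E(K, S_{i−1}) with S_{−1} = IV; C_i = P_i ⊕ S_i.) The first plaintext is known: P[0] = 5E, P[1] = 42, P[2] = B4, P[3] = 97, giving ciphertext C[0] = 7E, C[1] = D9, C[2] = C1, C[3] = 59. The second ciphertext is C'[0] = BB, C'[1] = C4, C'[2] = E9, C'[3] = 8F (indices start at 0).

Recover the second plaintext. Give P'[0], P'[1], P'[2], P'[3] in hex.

In OFB with a reused IV, both messages share the same keystream S_i, so C_i ⊕ C'_i = P_i ⊕ P'_i and thus P'_i = P_i ⊕ C_i ⊕ C'_i.
P'[0]: 5E ⊕ 7E ⊕ BB = 9B.
P'[1]: 42 ⊕ D9 ⊕ C4 = 5F.
P'[2]: B4 ⊕ C1 ⊕ E9 = 9C.
P'[3]: 97 ⊕ 59 ⊕ 8F = 41.

P'[0] = 9B, P'[1] = 5F, P'[2] = 9C, P'[3] = 41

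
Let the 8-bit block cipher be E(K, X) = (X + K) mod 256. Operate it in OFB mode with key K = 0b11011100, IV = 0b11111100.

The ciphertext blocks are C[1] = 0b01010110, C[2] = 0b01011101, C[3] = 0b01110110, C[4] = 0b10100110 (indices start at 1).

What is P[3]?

P[3] = 0b11100110

OFB decryption: S_i = E(K, S_{i−1}) with S_{0} = IV; P_i = C_i ⊕ S_i.
P[1]: S = E(K, 0b11111100) = 0b11011000; 0b01010110 ⊕ 0b11011000 = 0b10001110.
P[2]: S = E(K, 0b11011000) = 0b10110100; 0b01011101 ⊕ 0b10110100 = 0b11101001.
P[3]: S = E(K, 0b10110100) = 0b10010000; 0b01110110 ⊕ 0b10010000 = 0b11100110.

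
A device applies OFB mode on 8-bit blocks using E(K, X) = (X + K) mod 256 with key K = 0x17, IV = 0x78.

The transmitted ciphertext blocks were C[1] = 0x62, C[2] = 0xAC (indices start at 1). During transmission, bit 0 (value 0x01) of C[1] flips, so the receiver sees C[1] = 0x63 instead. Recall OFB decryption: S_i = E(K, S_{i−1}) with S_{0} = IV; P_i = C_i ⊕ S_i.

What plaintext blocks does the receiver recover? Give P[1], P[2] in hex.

P[1] = 0xEC, P[2] = 0x0A

Only C[1] changed, to 0x63. In OFB, a change in C_i flips the same bit in P_i only; the keystream is unaffected. Decrypting the received ciphertext:
P[1]: S = E(K, 0x78) = 0x8F; 0x63 ⊕ 0x8F = 0xEC.
P[2]: S = E(K, 0x8F) = 0xA6; 0xAC ⊕ 0xA6 = 0x0A.
Blocks that differ from the original plaintext: P[1].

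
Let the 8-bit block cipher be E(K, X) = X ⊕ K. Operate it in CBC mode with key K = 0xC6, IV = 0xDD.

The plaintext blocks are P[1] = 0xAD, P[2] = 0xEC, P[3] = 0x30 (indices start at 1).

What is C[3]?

C[3] = 0x6A

CBC encryption: C_i = E(K, P_i ⊕ C_{i−1}), with C_{0} = IV.
C[1]: P[1] ⊕ 0xDD = 0x70; E(K, 0x70) = 0xB6.
C[2]: P[2] ⊕ 0xB6 = 0x5A; E(K, 0x5A) = 0x9C.
C[3]: P[3] ⊕ 0x9C = 0xAC; E(K, 0xAC) = 0x6A.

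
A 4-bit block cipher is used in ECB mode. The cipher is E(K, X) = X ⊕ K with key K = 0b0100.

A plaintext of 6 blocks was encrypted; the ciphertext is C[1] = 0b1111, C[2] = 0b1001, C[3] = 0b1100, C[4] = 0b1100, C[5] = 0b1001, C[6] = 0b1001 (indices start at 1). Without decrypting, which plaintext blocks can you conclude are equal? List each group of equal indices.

P[2] = P[5] = P[6]; P[3] = P[4]

ECB encrypts each block independently with the same key, so equal ciphertext blocks imply equal plaintext blocks.
C[2] = C[5] = C[6] = 0b1001, so P[2] = P[5] = P[6].
C[3] = C[4] = 0b1100, so P[3] = P[4].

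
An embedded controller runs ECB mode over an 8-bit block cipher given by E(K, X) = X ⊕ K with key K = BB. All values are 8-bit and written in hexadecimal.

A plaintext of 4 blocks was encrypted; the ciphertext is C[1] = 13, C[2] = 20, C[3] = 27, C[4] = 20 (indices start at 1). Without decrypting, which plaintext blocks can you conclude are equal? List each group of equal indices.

ECB encrypts each block independently with the same key, so equal ciphertext blocks imply equal plaintext blocks.
C[2] = C[4] = 20, so P[2] = P[4].

P[2] = P[4]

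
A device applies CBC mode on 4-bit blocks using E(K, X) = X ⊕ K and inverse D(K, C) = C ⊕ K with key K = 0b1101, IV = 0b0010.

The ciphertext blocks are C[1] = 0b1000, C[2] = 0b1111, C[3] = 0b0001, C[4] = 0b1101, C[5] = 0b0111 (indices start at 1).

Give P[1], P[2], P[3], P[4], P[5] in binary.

P[1] = 0b0111, P[2] = 0b1010, P[3] = 0b0011, P[4] = 0b0001, P[5] = 0b0111

CBC decryption: P_i = D(K, C_i) ⊕ C_{i−1}, with C_{0} = IV.
P[1]: D(K, 0b1000) = 0b0101; 0b0101 ⊕ 0b0010 = 0b0111.
P[2]: D(K, 0b1111) = 0b0010; 0b0010 ⊕ 0b1000 = 0b1010.
P[3]: D(K, 0b0001) = 0b1100; 0b1100 ⊕ 0b1111 = 0b0011.
P[4]: D(K, 0b1101) = 0b0000; 0b0000 ⊕ 0b0001 = 0b0001.
P[5]: D(K, 0b0111) = 0b1010; 0b1010 ⊕ 0b1101 = 0b0111.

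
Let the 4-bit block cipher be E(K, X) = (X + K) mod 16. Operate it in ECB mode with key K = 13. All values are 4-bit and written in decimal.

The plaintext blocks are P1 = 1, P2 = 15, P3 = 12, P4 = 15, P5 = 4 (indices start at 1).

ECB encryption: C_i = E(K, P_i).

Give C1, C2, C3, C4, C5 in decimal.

C1 = 14, C2 = 12, C3 = 9, C4 = 12, C5 = 1

C1: E(K, 1) = 14.
C2: E(K, 15) = 12.
C3: E(K, 12) = 9.
C4: E(K, 15) = 12.
C5: E(K, 4) = 1.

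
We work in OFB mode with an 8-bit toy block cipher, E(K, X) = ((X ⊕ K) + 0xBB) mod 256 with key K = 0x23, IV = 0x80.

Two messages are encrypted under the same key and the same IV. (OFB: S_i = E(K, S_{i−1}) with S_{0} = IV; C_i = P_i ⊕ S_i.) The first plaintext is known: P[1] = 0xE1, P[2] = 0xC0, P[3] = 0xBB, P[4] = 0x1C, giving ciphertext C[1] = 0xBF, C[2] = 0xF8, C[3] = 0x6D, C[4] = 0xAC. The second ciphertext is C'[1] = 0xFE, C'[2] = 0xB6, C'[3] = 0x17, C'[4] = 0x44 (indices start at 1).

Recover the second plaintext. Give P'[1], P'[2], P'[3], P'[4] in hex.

P'[1] = 0xA0, P'[2] = 0x8E, P'[3] = 0xC1, P'[4] = 0xF4

In OFB with a reused IV, both messages share the same keystream S_i, so C_i ⊕ C'_i = P_i ⊕ P'_i and thus P'_i = P_i ⊕ C_i ⊕ C'_i.
P'[1]: 0xE1 ⊕ 0xBF ⊕ 0xFE = 0xA0.
P'[2]: 0xC0 ⊕ 0xF8 ⊕ 0xB6 = 0x8E.
P'[3]: 0xBB ⊕ 0x6D ⊕ 0x17 = 0xC1.
P'[4]: 0x1C ⊕ 0xAC ⊕ 0x44 = 0xF4.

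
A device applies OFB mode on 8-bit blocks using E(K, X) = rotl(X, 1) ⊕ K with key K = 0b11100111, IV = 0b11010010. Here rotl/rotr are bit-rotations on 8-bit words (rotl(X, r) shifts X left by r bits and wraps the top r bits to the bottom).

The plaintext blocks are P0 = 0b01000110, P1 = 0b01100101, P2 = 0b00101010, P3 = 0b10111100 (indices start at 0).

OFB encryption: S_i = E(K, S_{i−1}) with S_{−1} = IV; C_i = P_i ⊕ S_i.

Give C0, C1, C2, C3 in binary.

C0: S = E(K, 0b11010010) = 0b01000010; 0b01000110 ⊕ 0b01000010 = 0b00000100.
C1: S = E(K, 0b01000010) = 0b01100011; 0b01100101 ⊕ 0b01100011 = 0b00000110.
C2: S = E(K, 0b01100011) = 0b00100001; 0b00101010 ⊕ 0b00100001 = 0b00001011.
C3: S = E(K, 0b00100001) = 0b10100101; 0b10111100 ⊕ 0b10100101 = 0b00011001.

C0 = 0b00000100, C1 = 0b00000110, C2 = 0b00001011, C3 = 0b00011001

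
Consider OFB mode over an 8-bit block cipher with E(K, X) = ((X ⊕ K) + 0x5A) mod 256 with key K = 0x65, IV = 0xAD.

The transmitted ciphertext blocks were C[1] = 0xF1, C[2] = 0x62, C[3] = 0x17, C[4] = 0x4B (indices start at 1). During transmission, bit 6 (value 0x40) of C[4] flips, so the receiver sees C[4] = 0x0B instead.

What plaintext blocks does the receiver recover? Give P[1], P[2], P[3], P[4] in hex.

OFB decryption: S_i = E(K, S_{i−1}) with S_{0} = IV; P_i = C_i ⊕ S_i.
Only C[4] changed, to 0x0B. In OFB, a change in C_i flips the same bit in P_i only; the keystream is unaffected. Decrypting the received ciphertext:
P[1]: S = E(K, 0xAD) = 0x22; 0xF1 ⊕ 0x22 = 0xD3.
P[2]: S = E(K, 0x22) = 0xA1; 0x62 ⊕ 0xA1 = 0xC3.
P[3]: S = E(K, 0xA1) = 0x1E; 0x17 ⊕ 0x1E = 0x09.
P[4]: S = E(K, 0x1E) = 0xD5; 0x0B ⊕ 0xD5 = 0xDE.
Blocks that differ from the original plaintext: P[4].

P[1] = 0xD3, P[2] = 0xC3, P[3] = 0x09, P[4] = 0xDE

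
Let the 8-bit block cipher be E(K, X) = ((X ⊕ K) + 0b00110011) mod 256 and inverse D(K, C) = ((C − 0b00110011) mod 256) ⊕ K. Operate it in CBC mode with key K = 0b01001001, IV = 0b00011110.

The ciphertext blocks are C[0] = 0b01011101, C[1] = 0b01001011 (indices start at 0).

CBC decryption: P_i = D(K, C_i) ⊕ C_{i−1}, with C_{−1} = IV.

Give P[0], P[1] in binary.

P[0] = 0b01111101, P[1] = 0b00001100

P[0]: D(K, 0b01011101) = 0b01100011; 0b01100011 ⊕ 0b00011110 = 0b01111101.
P[1]: D(K, 0b01001011) = 0b01010001; 0b01010001 ⊕ 0b01011101 = 0b00001100.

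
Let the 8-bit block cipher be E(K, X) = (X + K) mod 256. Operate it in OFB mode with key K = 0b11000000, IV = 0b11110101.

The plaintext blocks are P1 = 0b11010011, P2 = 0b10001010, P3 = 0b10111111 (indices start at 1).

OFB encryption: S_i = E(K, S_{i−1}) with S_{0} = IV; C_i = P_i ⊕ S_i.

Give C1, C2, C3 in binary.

C1 = 0b01100110, C2 = 0b11111111, C3 = 0b10001010

C1: S = E(K, 0b11110101) = 0b10110101; 0b11010011 ⊕ 0b10110101 = 0b01100110.
C2: S = E(K, 0b10110101) = 0b01110101; 0b10001010 ⊕ 0b01110101 = 0b11111111.
C3: S = E(K, 0b01110101) = 0b00110101; 0b10111111 ⊕ 0b00110101 = 0b10001010.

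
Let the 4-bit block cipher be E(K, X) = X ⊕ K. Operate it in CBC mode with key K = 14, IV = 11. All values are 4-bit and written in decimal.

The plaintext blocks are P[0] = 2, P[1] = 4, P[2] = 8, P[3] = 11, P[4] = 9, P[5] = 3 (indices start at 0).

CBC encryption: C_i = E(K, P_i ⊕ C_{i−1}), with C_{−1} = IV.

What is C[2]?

C[2] = 11

C[0]: P[0] ⊕ 11 = 9; E(K, 9) = 7.
C[1]: P[1] ⊕ 7 = 3; E(K, 3) = 13.
C[2]: P[2] ⊕ 13 = 5; E(K, 5) = 11.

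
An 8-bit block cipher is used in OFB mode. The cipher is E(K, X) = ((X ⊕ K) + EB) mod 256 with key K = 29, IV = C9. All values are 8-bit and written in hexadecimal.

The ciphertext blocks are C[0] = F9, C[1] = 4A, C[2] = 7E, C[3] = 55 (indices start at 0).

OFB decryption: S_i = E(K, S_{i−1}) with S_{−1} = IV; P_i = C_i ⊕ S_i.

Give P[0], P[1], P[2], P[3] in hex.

P[0]: S = E(K, C9) = CB; F9 ⊕ CB = 32.
P[1]: S = E(K, CB) = CD; 4A ⊕ CD = 87.
P[2]: S = E(K, CD) = CF; 7E ⊕ CF = B1.
P[3]: S = E(K, CF) = D1; 55 ⊕ D1 = 84.

P[0] = 32, P[1] = 87, P[2] = B1, P[3] = 84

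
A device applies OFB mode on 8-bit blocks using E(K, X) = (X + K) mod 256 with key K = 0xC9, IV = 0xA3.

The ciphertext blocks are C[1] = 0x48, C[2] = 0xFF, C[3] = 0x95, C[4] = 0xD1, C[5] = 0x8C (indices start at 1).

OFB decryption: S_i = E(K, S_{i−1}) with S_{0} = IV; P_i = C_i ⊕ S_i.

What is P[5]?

P[1]: S = E(K, 0xA3) = 0x6C; 0x48 ⊕ 0x6C = 0x24.
P[2]: S = E(K, 0x6C) = 0x35; 0xFF ⊕ 0x35 = 0xCA.
P[3]: S = E(K, 0x35) = 0xFE; 0x95 ⊕ 0xFE = 0x6B.
P[4]: S = E(K, 0xFE) = 0xC7; 0xD1 ⊕ 0xC7 = 0x16.
P[5]: S = E(K, 0xC7) = 0x90; 0x8C ⊕ 0x90 = 0x1C.

P[5] = 0x1C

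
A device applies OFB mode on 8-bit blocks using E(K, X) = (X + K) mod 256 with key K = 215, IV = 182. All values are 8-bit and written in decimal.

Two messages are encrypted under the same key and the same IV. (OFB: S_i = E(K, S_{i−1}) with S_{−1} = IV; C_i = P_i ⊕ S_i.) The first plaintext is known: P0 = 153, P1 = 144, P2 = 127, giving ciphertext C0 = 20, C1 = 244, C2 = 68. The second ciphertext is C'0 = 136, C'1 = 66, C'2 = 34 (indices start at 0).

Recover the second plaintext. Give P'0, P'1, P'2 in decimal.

In OFB with a reused IV, both messages share the same keystream S_i, so C_i ⊕ C'_i = P_i ⊕ P'_i and thus P'_i = P_i ⊕ C_i ⊕ C'_i.
P'0: 153 ⊕ 20 ⊕ 136 = 5.
P'1: 144 ⊕ 244 ⊕ 66 = 38.
P'2: 127 ⊕ 68 ⊕ 34 = 25.

P'0 = 5, P'1 = 38, P'2 = 25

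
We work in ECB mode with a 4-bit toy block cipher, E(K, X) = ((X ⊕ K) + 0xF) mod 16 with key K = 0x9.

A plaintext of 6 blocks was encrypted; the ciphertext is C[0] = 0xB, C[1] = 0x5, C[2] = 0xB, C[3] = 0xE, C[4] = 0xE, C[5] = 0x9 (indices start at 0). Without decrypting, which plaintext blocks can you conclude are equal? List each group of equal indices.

P[0] = P[2]; P[3] = P[4]

ECB encrypts each block independently with the same key, so equal ciphertext blocks imply equal plaintext blocks.
C[0] = C[2] = 0xB, so P[0] = P[2].
C[3] = C[4] = 0xE, so P[3] = P[4].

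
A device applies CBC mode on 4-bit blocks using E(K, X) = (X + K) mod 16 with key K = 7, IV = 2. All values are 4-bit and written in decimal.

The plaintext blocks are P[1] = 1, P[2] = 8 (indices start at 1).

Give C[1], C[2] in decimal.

C[1] = 10, C[2] = 9

CBC encryption: C_i = E(K, P_i ⊕ C_{i−1}), with C_{0} = IV.
C[1]: P[1] ⊕ 2 = 3; E(K, 3) = 10.
C[2]: P[2] ⊕ 10 = 2; E(K, 2) = 9.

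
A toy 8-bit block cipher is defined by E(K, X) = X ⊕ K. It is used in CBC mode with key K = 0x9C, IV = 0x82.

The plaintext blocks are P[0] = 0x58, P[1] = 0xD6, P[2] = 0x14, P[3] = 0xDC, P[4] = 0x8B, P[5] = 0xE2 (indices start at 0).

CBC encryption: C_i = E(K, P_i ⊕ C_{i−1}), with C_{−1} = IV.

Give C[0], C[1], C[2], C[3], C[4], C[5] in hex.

C[0] = 0x46, C[1] = 0x0C, C[2] = 0x84, C[3] = 0xC4, C[4] = 0xD3, C[5] = 0xAD

C[0]: P[0] ⊕ 0x82 = 0xDA; E(K, 0xDA) = 0x46.
C[1]: P[1] ⊕ 0x46 = 0x90; E(K, 0x90) = 0x0C.
C[2]: P[2] ⊕ 0x0C = 0x18; E(K, 0x18) = 0x84.
C[3]: P[3] ⊕ 0x84 = 0x58; E(K, 0x58) = 0xC4.
C[4]: P[4] ⊕ 0xC4 = 0x4F; E(K, 0x4F) = 0xD3.
C[5]: P[5] ⊕ 0xD3 = 0x31; E(K, 0x31) = 0xAD.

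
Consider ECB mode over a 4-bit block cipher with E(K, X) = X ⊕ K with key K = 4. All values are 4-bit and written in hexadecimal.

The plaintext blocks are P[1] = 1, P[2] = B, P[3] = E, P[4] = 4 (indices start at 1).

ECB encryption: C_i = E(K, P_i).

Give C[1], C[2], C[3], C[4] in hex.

C[1] = 5, C[2] = F, C[3] = A, C[4] = 0

C[1]: E(K, 1) = 5.
C[2]: E(K, B) = F.
C[3]: E(K, E) = A.
C[4]: E(K, 4) = 0.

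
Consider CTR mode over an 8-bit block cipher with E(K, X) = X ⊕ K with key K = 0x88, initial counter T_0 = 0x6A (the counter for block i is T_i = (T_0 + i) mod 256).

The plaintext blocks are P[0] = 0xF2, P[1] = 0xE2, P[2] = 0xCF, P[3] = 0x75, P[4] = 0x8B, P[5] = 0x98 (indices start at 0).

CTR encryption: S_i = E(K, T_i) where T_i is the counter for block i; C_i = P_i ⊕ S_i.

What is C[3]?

C[3] = 0x90

C[0]: T = 0x6A, S = E(K, T) = 0xE2; 0xF2 ⊕ 0xE2 = 0x10.
C[1]: T = 0x6B, S = E(K, T) = 0xE3; 0xE2 ⊕ 0xE3 = 0x01.
C[2]: T = 0x6C, S = E(K, T) = 0xE4; 0xCF ⊕ 0xE4 = 0x2B.
C[3]: T = 0x6D, S = E(K, T) = 0xE5; 0x75 ⊕ 0xE5 = 0x90.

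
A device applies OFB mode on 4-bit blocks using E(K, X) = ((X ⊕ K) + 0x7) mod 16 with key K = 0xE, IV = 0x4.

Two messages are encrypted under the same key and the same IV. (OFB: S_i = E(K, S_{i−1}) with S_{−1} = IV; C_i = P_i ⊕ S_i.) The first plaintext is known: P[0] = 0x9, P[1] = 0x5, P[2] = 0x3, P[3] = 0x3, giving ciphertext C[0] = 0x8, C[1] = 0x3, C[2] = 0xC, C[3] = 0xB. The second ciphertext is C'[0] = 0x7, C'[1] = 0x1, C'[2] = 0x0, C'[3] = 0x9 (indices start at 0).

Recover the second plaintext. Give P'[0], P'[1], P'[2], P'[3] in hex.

In OFB with a reused IV, both messages share the same keystream S_i, so C_i ⊕ C'_i = P_i ⊕ P'_i and thus P'_i = P_i ⊕ C_i ⊕ C'_i.
P'[0]: 0x9 ⊕ 0x8 ⊕ 0x7 = 0x6.
P'[1]: 0x5 ⊕ 0x3 ⊕ 0x1 = 0x7.
P'[2]: 0x3 ⊕ 0xC ⊕ 0x0 = 0xF.
P'[3]: 0x3 ⊕ 0xB ⊕ 0x9 = 0x1.

P'[0] = 0x6, P'[1] = 0x7, P'[2] = 0xF, P'[3] = 0x1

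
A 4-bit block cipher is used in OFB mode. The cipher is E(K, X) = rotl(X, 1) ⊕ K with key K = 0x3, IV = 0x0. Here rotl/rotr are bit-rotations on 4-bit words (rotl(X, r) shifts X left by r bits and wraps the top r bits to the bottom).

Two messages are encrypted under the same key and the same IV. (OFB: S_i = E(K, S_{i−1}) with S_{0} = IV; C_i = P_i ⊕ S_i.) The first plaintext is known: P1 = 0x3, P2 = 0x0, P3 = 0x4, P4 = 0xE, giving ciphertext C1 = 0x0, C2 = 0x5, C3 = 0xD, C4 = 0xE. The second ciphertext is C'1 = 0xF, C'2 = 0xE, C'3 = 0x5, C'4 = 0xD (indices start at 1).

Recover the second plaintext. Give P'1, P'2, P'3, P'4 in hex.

P'1 = 0xC, P'2 = 0xB, P'3 = 0xC, P'4 = 0xD

In OFB with a reused IV, both messages share the same keystream S_i, so C_i ⊕ C'_i = P_i ⊕ P'_i and thus P'_i = P_i ⊕ C_i ⊕ C'_i.
P'1: 0x3 ⊕ 0x0 ⊕ 0xF = 0xC.
P'2: 0x0 ⊕ 0x5 ⊕ 0xE = 0xB.
P'3: 0x4 ⊕ 0xD ⊕ 0x5 = 0xC.
P'4: 0xE ⊕ 0xE ⊕ 0xD = 0xD.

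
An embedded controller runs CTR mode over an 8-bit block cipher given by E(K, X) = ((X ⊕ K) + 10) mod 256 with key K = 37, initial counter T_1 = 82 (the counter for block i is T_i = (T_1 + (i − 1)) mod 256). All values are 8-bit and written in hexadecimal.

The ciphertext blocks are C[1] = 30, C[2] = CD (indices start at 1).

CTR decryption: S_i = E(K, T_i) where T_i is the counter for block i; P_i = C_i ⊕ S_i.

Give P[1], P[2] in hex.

P[1] = F5, P[2] = 09

P[1]: T = 82, S = E(K, T) = C5; 30 ⊕ C5 = F5.
P[2]: T = 83, S = E(K, T) = C4; CD ⊕ C4 = 09.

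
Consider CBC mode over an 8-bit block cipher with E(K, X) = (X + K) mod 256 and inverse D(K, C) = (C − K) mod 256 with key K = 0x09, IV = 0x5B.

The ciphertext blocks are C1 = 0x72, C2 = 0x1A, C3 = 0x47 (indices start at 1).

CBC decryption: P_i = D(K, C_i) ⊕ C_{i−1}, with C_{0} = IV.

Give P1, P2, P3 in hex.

P1 = 0x32, P2 = 0x63, P3 = 0x24

P1: D(K, 0x72) = 0x69; 0x69 ⊕ 0x5B = 0x32.
P2: D(K, 0x1A) = 0x11; 0x11 ⊕ 0x72 = 0x63.
P3: D(K, 0x47) = 0x3E; 0x3E ⊕ 0x1A = 0x24.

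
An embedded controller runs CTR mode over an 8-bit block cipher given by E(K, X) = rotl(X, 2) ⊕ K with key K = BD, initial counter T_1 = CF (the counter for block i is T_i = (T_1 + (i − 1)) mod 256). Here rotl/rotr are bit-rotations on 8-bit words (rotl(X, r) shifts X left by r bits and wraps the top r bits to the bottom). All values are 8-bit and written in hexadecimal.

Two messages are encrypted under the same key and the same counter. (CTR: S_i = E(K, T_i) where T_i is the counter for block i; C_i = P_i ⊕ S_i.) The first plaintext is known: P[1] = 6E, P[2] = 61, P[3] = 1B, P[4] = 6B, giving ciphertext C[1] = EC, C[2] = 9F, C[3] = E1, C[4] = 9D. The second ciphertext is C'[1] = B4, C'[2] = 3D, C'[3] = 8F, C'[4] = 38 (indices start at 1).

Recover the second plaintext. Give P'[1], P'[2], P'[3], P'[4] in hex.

In CTR with a reused counter, both messages share the same keystream S_i, so C_i ⊕ C'_i = P_i ⊕ P'_i and thus P'_i = P_i ⊕ C_i ⊕ C'_i.
P'[1]: 6E ⊕ EC ⊕ B4 = 36.
P'[2]: 61 ⊕ 9F ⊕ 3D = C3.
P'[3]: 1B ⊕ E1 ⊕ 8F = 75.
P'[4]: 6B ⊕ 9D ⊕ 38 = CE.

P'[1] = 36, P'[2] = C3, P'[3] = 75, P'[4] = CE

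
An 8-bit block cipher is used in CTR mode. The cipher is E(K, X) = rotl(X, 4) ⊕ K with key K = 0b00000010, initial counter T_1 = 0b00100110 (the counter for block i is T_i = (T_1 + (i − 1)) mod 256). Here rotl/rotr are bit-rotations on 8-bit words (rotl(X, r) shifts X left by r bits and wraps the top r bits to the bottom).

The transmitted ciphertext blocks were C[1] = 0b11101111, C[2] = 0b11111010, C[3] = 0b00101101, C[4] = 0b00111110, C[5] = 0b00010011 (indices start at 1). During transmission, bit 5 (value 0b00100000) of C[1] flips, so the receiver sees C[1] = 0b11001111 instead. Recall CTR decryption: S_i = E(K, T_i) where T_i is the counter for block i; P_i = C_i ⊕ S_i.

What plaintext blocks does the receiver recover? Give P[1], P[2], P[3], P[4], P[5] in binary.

Only C[1] changed, to 0b11001111. In CTR, a change in C_i flips the same bit in P_i only; the keystream is unaffected. Decrypting the received ciphertext:
P[1]: T = 0b00100110, S = E(K, T) = 0b01100000; 0b11001111 ⊕ 0b01100000 = 0b10101111.
P[2]: T = 0b00100111, S = E(K, T) = 0b01110000; 0b11111010 ⊕ 0b01110000 = 0b10001010.
P[3]: T = 0b00101000, S = E(K, T) = 0b10000000; 0b00101101 ⊕ 0b10000000 = 0b10101101.
P[4]: T = 0b00101001, S = E(K, T) = 0b10010000; 0b00111110 ⊕ 0b10010000 = 0b10101110.
P[5]: T = 0b00101010, S = E(K, T) = 0b10100000; 0b00010011 ⊕ 0b10100000 = 0b10110011.
Blocks that differ from the original plaintext: P[1].

P[1] = 0b10101111, P[2] = 0b10001010, P[3] = 0b10101101, P[4] = 0b10101110, P[5] = 0b10110011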